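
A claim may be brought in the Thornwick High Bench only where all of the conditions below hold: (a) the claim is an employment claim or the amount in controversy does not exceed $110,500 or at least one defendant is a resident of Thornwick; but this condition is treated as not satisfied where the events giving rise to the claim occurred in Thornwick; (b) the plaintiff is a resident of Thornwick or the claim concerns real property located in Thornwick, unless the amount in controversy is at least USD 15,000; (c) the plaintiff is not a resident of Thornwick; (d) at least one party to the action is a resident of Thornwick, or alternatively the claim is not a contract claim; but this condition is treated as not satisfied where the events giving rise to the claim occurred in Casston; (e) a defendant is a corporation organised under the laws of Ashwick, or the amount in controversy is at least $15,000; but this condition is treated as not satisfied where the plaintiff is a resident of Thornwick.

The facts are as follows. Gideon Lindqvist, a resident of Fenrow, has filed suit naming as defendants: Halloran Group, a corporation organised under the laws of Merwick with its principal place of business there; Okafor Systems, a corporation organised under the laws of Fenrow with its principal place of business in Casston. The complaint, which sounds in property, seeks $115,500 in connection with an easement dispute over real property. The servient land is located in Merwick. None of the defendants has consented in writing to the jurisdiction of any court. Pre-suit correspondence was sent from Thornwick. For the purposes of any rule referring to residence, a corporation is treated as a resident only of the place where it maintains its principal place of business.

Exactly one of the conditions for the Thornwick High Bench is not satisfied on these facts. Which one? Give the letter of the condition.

(a)

The Thornwick High Bench:
  (a) The claim is a property claim, not an employment claim; the amount in controversy is USD 115,500, above the 110,500 dollars ceiling; no defendant resides in Thornwick (they reside in Merwick, Casston) — none of the alternatives is met. Not met.
  (b) The plaintiff resides in Fenrow, not Thornwick; the property lies in Merwick, not Thornwick — no alternative holds. However, the amount in controversy is 115,500 dollars, which meets the $15,000 floor, so the 'unless' proviso supplies this condition. Satisfied.
  (c) The plaintiff resides in Fenrow, which is not Thornwick. Met.
  (d) The claim is a property claim, not a contract claim, so one alternative holds. And the carve-out is inapplicable — the operative events occurred in Merwick, not Casston. Satisfied.
  (e) The amount in controversy is $115,500, which meets the 15,000 dollars floor, so one alternative holds. The exception is not triggered, since the plaintiff resides in Fenrow, not Thornwick. Satisfied.
Only condition (a) fails.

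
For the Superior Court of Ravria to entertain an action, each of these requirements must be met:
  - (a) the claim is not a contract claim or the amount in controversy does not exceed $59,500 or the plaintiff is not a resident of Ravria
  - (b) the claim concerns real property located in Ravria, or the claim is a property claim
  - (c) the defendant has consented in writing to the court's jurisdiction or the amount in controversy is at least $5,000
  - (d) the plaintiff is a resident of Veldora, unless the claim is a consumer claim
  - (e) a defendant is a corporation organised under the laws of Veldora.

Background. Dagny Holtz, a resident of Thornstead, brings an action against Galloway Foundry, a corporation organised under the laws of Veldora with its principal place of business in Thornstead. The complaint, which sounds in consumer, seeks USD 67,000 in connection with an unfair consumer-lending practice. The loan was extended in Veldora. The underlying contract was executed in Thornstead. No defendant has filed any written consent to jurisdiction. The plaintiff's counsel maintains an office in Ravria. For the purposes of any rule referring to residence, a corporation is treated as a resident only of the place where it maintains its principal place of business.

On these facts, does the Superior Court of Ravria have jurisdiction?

No

The Superior Court of Ravria:
  (a) The claim is a consumer claim, not a contract claim, so one alternative holds. Satisfied.
  (b) The claim does not concern real property; the claim is a consumer claim, not a property claim — no alternative holds. Condition not met.
  (c) The amount in controversy is USD 67,000, which meets the 5,000 dollars floor — that alternative is enough. Satisfied.
  (d) The plaintiff resides in Thornstead, not Veldora. However, the claim is a consumer claim, so the 'unless' proviso supplies this condition. Satisfied.
  (e) Galloway Foundry is organised under the laws of Veldora. Condition met.
  → No jurisdiction.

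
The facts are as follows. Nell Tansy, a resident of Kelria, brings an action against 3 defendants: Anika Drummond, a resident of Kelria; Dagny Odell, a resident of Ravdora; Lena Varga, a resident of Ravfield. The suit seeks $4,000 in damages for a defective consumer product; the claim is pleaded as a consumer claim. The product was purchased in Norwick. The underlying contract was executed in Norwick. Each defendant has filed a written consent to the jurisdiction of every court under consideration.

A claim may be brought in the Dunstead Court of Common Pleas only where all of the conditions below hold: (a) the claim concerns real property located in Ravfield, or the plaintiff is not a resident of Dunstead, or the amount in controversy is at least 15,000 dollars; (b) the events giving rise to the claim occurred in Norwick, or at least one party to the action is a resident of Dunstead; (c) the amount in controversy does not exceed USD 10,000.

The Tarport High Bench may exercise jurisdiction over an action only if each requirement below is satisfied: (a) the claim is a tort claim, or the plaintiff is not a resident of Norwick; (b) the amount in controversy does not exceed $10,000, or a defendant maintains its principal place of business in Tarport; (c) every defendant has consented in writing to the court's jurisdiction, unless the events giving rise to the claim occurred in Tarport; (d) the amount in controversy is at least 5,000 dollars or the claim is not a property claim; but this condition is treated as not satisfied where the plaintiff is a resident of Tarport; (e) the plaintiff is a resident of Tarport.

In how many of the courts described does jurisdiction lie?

1

The Dunstead Court of Common Pleas:
  (a) The plaintiff resides in Kelria, which is not Dunstead — that alternative is enough. Satisfied.
  (b) The operative events occurred in Norwick, so one alternative holds. Met.
  (c) The amount in controversy is 4,000 dollars, within the 10,000 dollars ceiling. Condition met.
  → The court has jurisdiction.
The Tarport High Bench:
  (a) The plaintiff resides in Kelria, which is not Norwick, so one alternative holds. Condition met.
  (b) The amount in controversy is USD 4,000, within the USD 10,000 ceiling, so this disjunct is met. Satisfied.
  (c) Every defendant has filed written consent. Met.
  (d) The claim is a consumer claim, not a property claim — that alternative is enough. And the carve-out is inapplicable — the plaintiff resides in Kelria, not Tarport. Met.
  (e) The plaintiff resides in Kelria, not Tarport. Not satisfied.
  → At least one condition fails; no jurisdiction.
Courts with jurisdiction: the Dunstead Court of Common Pleas — 1 in total.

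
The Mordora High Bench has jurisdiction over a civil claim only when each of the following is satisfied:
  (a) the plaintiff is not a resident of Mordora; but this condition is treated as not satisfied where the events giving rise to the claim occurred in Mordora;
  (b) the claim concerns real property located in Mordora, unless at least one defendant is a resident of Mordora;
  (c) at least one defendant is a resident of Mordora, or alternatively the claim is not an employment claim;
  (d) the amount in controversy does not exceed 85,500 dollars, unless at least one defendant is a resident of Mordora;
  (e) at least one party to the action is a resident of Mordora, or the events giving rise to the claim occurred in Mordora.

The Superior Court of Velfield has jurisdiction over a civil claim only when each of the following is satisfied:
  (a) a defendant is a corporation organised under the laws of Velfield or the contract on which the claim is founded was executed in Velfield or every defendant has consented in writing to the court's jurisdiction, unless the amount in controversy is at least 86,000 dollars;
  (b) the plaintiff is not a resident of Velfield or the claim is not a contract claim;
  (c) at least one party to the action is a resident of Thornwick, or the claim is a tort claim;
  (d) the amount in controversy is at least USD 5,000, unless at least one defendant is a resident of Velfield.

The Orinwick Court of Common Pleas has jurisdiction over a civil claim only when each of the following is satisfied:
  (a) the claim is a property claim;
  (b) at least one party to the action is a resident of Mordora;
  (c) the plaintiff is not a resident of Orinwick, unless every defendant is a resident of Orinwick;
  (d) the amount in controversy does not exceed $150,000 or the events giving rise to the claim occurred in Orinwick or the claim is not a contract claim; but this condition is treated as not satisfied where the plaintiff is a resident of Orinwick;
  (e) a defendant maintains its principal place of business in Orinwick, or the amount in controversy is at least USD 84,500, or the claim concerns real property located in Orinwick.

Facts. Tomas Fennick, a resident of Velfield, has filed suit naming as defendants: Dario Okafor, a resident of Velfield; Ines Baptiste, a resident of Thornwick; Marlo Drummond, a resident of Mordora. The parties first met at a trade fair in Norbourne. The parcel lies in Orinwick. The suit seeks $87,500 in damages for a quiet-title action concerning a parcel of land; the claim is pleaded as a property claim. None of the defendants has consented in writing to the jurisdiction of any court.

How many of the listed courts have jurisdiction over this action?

The Mordora High Bench:
  (a) The plaintiff resides in Velfield, which is not Mordora. And the carve-out is inapplicable — the operative events occurred in Orinwick, not Mordora. Satisfied.
  (b) The property lies in Orinwick, not Mordora. However, Marlo Drummond resides in Mordora, so the 'unless' proviso supplies this condition. Met.
  (c) Marlo Drummond resides in Mordora, so this disjunct is met. Satisfied.
  (d) The amount in controversy is $87,500, above the 85,500 dollars ceiling. However, Marlo Drummond resides in Mordora, so the 'unless' proviso supplies this condition. Met.
  (e) Marlo Drummond resides in Mordora, so this disjunct is met. Condition met.
  → Every requirement is satisfied — jurisdiction.
The Superior Court of Velfield:
  (a) No defendant is a corporation; no contract (and hence no place of execution) is alleged; no such written consent has been filed — none of the alternatives is met. However, the amount in controversy is USD 87,500, which meets the USD 86,000 floor, so the 'unless' proviso supplies this condition. Condition met.
  (b) The claim is a property claim, not a contract claim, which satisfies one of the alternatives. Satisfied.
  (c) Ines Baptiste resides in Thornwick, so one alternative holds. Met.
  (d) The amount in controversy is USD 87,500, which meets the USD 5,000 floor. Condition met.
  → The court has jurisdiction.
The Orinwick Court of Common Pleas:
  (a) The claim is a property claim. Satisfied.
  (b) Marlo Drummond resides in Mordora. Satisfied.
  (c) The plaintiff resides in Velfield, which is not Orinwick. Met.
  (d) The amount in controversy is 87,500 dollars, within the USD 150,000 ceiling, which satisfies one of the alternatives. The carve-out does not apply: the plaintiff resides in Velfield, not Orinwick. Condition met.
  (e) The amount in controversy is $87,500, which meets the $84,500 floor — that alternative is enough. Satisfied.
  → Every requirement is satisfied — jurisdiction.
Courts with jurisdiction: the Mordora High Bench, the Superior Court of Velfield, the Orinwick Court of Common Pleas — 3 in total.

3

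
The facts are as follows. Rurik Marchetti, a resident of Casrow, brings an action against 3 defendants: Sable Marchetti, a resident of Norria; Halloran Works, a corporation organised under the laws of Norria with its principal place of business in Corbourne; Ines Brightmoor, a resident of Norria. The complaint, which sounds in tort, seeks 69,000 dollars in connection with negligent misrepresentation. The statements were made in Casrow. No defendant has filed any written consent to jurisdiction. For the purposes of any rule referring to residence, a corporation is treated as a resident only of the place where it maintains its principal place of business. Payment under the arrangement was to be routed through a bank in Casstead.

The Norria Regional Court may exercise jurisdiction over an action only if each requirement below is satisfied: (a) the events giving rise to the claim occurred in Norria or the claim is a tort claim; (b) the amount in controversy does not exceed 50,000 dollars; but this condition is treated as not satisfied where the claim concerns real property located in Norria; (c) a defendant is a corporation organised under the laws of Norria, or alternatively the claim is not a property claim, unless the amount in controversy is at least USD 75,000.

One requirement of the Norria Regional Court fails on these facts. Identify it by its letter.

(b)

The Norria Regional Court:
  (a) The claim is a tort claim, so this disjunct is met. Condition met.
  (b) The amount in controversy is 69,000 dollars, above the USD 50,000 ceiling. Not met.
  (c) Halloran Works is organised under the laws of Norria, which satisfies one of the alternatives. Met.
Only condition (b) fails.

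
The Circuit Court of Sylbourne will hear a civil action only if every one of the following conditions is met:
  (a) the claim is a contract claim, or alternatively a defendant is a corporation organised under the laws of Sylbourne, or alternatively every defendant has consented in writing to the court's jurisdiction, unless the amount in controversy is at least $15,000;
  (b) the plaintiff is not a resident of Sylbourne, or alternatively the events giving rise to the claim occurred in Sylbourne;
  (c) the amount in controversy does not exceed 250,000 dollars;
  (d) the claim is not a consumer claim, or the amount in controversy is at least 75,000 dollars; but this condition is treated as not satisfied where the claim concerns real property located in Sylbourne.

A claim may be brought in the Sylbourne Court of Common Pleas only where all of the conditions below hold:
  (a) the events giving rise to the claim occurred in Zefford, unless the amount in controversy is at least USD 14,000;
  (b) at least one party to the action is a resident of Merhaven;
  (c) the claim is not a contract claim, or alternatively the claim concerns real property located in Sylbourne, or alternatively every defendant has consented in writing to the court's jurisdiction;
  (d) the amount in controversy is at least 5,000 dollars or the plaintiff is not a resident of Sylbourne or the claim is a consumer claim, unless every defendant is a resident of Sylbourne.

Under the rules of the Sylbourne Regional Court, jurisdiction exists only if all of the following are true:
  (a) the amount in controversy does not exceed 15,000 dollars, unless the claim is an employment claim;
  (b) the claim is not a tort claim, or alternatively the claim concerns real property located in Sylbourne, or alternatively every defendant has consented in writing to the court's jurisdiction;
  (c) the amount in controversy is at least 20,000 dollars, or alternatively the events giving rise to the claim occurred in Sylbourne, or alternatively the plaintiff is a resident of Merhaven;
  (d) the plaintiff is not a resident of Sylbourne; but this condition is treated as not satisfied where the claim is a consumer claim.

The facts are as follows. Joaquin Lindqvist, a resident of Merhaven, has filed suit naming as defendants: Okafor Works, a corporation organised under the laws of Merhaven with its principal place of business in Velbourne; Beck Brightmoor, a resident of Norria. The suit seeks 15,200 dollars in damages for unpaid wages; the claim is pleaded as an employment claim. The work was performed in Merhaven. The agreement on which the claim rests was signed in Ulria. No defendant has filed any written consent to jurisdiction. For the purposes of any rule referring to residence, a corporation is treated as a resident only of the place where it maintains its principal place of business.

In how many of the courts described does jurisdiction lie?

3

The Circuit Court of Sylbourne:
  (a) The claim is an employment claim, not a contract claim; the corporate defendant(s) are organised in Merhaven, not Sylbourne; no such written consent has been filed — every alternative fails. However, the amount in controversy is USD 15,200, which meets the $15,000 floor, so the 'unless' proviso supplies this condition. Met.
  (b) The plaintiff resides in Merhaven, which is not Sylbourne, which satisfies one of the alternatives. Satisfied.
  (c) The amount in controversy is 15,200 dollars, within the $250,000 ceiling. Satisfied.
  (d) The claim is an employment claim, not a consumer claim, so one alternative holds. The exception is not triggered, since the claim does not concern real property. Met.
  → Every requirement is satisfied — jurisdiction.
The Sylbourne Court of Common Pleas:
  (a) The operative events occurred in Merhaven, not Zefford. However, the amount in controversy is USD 15,200, which meets the $14,000 floor, so the 'unless' proviso supplies this condition. Met.
  (b) Joaquin Lindqvist resides in Merhaven. Met.
  (c) The claim is an employment claim, not a contract claim, which satisfies one of the alternatives. Condition met.
  (d) The amount in controversy is USD 15,200, which meets the $5,000 floor — that alternative is enough. Condition met.
  → Every requirement is satisfied — jurisdiction.
The Sylbourne Regional Court:
  (a) The amount in controversy is $15,200, above the $15,000 ceiling. However, the claim is an employment claim, so the 'unless' proviso supplies this condition. Satisfied.
  (b) The claim is an employment claim, not a tort claim, which satisfies one of the alternatives. Condition met.
  (c) The plaintiff resides in Merhaven, so this disjunct is met. Satisfied.
  (d) The plaintiff resides in Merhaven, which is not Sylbourne. The carve-out does not apply: the claim is an employment claim, not a consumer claim. Met.
  → All conditions met; jurisdiction exists.
Courts with jurisdiction: the Circuit Court of Sylbourne, the Sylbourne Court of Common Pleas, the Sylbourne Regional Court — 3 in total.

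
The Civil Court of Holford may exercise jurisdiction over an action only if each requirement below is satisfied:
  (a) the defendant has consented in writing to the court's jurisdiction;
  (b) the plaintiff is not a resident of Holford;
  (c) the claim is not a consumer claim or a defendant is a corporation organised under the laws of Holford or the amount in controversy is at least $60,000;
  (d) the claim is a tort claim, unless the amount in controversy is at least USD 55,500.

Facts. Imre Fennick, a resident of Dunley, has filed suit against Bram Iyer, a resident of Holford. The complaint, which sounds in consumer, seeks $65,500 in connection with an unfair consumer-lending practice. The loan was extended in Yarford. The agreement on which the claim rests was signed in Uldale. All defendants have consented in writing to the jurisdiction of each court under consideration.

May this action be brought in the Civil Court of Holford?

Yes

The Civil Court of Holford:
  (a) Every defendant has filed written consent. Met.
  (b) The plaintiff resides in Dunley, which is not Holford. Met.
  (c) The amount in controversy is $65,500, which meets the 60,000 dollars floor, which satisfies one of the alternatives. Met.
  (d) The claim is a consumer claim, not a tort claim. However, the amount in controversy is $65,500, which meets the USD 55,500 floor, so the 'unless' proviso supplies this condition. Met.
  → The court has jurisdiction.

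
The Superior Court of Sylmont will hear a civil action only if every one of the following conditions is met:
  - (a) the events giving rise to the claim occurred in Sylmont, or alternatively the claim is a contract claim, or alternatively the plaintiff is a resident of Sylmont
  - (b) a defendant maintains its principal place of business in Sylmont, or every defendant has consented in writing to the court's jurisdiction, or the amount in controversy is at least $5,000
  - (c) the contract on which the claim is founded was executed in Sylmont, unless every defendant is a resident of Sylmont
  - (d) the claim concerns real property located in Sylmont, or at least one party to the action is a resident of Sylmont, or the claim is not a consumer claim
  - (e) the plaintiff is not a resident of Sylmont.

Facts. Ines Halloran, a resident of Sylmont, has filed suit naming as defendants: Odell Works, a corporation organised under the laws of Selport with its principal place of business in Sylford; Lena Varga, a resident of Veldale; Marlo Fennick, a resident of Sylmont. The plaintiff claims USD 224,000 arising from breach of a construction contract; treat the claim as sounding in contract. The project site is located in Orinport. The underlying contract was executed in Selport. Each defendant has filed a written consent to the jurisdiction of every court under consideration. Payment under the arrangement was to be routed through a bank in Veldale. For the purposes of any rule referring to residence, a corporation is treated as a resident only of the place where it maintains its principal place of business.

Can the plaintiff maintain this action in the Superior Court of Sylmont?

The Superior Court of Sylmont:
  (a) The claim is a contract claim, so one alternative holds. Condition met.
  (b) Every defendant has filed written consent — that alternative is enough. Met.
  (c) The contract was executed in Selport, not Sylmont. And the defendants reside as follows — Odell Works in Sylford, Lena Varga in Veldale, Marlo Fennick in Sylmont — not all in Sylmont, so the proviso does not save it. Not satisfied.
  (d) Ines Halloran resides in Sylmont, so one alternative holds. Satisfied.
  (e) The plaintiff resides in Sylmont. Not met.
  → No jurisdiction.

No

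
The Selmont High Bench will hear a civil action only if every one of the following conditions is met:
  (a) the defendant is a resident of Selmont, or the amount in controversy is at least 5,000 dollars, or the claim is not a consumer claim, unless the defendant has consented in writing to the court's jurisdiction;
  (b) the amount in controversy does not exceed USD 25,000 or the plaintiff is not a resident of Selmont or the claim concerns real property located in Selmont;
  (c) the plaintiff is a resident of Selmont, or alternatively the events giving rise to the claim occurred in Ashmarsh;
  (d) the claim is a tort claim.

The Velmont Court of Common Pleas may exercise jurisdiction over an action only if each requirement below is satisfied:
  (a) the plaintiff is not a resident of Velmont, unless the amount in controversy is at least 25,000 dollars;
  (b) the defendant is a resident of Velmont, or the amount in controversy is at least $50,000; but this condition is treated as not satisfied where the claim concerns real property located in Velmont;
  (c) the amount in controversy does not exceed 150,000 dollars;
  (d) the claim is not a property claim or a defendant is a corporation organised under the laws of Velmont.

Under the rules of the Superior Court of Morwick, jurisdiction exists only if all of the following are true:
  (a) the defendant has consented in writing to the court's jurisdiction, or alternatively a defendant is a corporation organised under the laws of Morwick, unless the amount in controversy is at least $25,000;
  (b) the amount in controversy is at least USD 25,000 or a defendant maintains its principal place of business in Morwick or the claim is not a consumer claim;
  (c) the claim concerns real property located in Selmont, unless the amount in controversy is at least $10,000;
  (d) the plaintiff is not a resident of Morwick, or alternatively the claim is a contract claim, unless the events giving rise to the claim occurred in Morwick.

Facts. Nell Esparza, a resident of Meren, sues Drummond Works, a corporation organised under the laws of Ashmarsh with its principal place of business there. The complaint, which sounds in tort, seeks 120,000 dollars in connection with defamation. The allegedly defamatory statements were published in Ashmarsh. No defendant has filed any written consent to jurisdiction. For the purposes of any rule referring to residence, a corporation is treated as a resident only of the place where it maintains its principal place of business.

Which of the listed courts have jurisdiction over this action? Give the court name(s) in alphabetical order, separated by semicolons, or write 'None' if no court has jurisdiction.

The Selmont High Bench:
  (a) The amount in controversy is USD 120,000, which meets the 5,000 dollars floor, so one alternative holds. Condition met.
  (b) The plaintiff resides in Meren, which is not Selmont, so one alternative holds. Satisfied.
  (c) The operative events occurred in Ashmarsh, so this disjunct is met. Condition met.
  (d) The claim is a tort claim. Condition met.
  → The court has jurisdiction.
The Velmont Court of Common Pleas:
  (a) The plaintiff resides in Meren, which is not Velmont. Met.
  (b) The amount in controversy is USD 120,000, which meets the 50,000 dollars floor, so one alternative holds. And the carve-out is inapplicable — the claim does not concern real property. Met.
  (c) The amount in controversy is $120,000, within the 150,000 dollars ceiling. Met.
  (d) The claim is a tort claim, not a property claim, which satisfies one of the alternatives. Condition met.
  → All conditions met; jurisdiction exists.
The Superior Court of Morwick:
  (a) No such written consent has been filed; the corporate defendant(s) are organised in Ashmarsh, not Morwick — no alternative holds. But the amount in controversy is $120,000, which meets the $25,000 floor, and the 'unless' clause therefore excuses the requirement. Met.
  (b) The amount in controversy is $120,000, which meets the $25,000 floor — that alternative is enough. Satisfied.
  (c) The claim does not concern real property. But the amount in controversy is $120,000, which meets the USD 10,000 floor, and the 'unless' clause therefore excuses the requirement. Satisfied.
  (d) The plaintiff resides in Meren, which is not Morwick, which satisfies one of the alternatives. Satisfied.
  → All conditions met; jurisdiction exists.

the Selmont High Bench; the Superior Court of Morwick; the Velmont Court of Common Pleas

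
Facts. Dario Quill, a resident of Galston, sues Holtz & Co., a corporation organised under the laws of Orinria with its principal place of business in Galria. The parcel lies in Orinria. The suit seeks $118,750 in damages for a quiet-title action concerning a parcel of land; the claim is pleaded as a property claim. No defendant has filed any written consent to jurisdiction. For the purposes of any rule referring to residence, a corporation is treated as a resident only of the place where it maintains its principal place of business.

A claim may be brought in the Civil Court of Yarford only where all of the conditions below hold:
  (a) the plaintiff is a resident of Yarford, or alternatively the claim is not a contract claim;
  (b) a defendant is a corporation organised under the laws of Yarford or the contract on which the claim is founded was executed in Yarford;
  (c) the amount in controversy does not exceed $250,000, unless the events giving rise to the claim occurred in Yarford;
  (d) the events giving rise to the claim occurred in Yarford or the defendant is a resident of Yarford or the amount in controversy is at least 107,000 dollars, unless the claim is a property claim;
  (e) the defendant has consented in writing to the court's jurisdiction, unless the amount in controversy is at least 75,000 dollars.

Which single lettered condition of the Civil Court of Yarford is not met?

The Civil Court of Yarford:
  (a) The claim is a property claim, not a contract claim, so this disjunct is met. Condition met.
  (b) The corporate defendant(s) are organised in Orinria, not Yarford; no contract (and hence no place of execution) is alleged — none of the alternatives is met. Not met.
  (c) The amount in controversy is USD 118,750, within the $250,000 ceiling. Met.
  (d) The amount in controversy is USD 118,750, which meets the 107,000 dollars floor, which satisfies one of the alternatives. Condition met.
  (e) No such written consent has been filed. However, the amount in controversy is USD 118,750, which meets the 75,000 dollars floor, so the 'unless' proviso supplies this condition. Satisfied.
Only condition (b) fails.

(b)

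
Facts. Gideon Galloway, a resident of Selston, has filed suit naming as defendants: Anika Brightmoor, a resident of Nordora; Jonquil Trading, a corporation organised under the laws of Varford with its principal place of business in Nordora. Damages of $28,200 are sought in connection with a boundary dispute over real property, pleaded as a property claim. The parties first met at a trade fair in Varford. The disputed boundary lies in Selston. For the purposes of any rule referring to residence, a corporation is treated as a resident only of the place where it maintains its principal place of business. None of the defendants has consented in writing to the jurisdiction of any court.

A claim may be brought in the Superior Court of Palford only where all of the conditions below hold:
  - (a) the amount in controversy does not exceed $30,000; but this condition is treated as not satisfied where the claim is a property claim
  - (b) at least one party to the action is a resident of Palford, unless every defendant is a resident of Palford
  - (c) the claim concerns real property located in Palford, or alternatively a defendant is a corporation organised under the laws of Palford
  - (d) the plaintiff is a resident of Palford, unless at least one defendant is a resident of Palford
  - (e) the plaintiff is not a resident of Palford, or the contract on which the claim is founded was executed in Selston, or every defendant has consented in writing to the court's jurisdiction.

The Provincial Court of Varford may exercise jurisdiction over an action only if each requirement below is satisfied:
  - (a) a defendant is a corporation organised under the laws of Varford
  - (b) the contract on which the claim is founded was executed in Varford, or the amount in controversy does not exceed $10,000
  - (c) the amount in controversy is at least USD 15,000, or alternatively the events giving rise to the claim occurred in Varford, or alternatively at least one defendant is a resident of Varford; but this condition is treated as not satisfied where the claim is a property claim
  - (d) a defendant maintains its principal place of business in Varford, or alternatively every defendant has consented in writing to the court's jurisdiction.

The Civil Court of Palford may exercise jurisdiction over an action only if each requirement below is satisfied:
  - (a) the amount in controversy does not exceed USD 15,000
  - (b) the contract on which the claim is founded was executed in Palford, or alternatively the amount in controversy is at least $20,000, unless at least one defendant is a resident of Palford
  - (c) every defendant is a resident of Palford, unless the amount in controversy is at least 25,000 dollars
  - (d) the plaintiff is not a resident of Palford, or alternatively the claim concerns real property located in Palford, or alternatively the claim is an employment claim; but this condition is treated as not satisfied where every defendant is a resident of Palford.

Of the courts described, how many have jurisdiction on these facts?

The Superior Court of Palford:
  (a) The amount in controversy is 28,200 dollars, within the USD 30,000 ceiling. However, the claim is a property claim, which falls within the stated exception and so defeats the condition. Condition not met.
  (b) No party resides in Palford. Nor does the 'unless' clause help: the defendants reside as follows — Anika Brightmoor in Nordora, Jonquil Trading in Nordora — not all in Palford. Fails.
  (c) The property lies in Selston, not Palford; the corporate defendant(s) are organised in Varford, not Palford — none of the alternatives is met. Not met.
  (d) The plaintiff resides in Selston, not Palford. Nor does the 'unless' clause help: no defendant resides in Palford (they reside in Nordora, Nordora). Fails.
  (e) The plaintiff resides in Selston, which is not Palford, which satisfies one of the alternatives. Condition met.
  → The court lacks jurisdiction.
The Provincial Court of Varford:
  (a) Jonquil Trading is organised under the laws of Varford. Satisfied.
  (b) No contract (and hence no place of execution) is alleged; the amount in controversy is $28,200, above the $10,000 ceiling — no alternative holds. Not met.
  (c) The amount in controversy is 28,200 dollars, which meets the USD 15,000 floor, so one alternative holds. But the claim is a property claim, triggering the carve-out and defeating this condition. Not satisfied.
  (d) The corporate defendant(s) have their principal place of business in Nordora, not Varford; no such written consent has been filed — no alternative holds. Fails.
  → At least one condition fails; no jurisdiction.
The Civil Court of Palford:
  (a) The amount in controversy is 28,200 dollars, above the USD 15,000 ceiling. Condition not met.
  (b) The amount in controversy is USD 28,200, which meets the 20,000 dollars floor — that alternative is enough. Condition met.
  (c) The defendants reside as follows — Anika Brightmoor in Nordora, Jonquil Trading in Nordora — not all in Palford. The proviso rescues it, though: the amount in controversy is USD 28,200, which meets the USD 25,000 floor. Condition met.
  (d) The plaintiff resides in Selston, which is not Palford, so this disjunct is met. The carve-out does not apply: the defendants reside as follows — Anika Brightmoor in Nordora, Jonquil Trading in Nordora — not all in Palford. Met.
  → The court lacks jurisdiction.
No court satisfies all of its conditions.

0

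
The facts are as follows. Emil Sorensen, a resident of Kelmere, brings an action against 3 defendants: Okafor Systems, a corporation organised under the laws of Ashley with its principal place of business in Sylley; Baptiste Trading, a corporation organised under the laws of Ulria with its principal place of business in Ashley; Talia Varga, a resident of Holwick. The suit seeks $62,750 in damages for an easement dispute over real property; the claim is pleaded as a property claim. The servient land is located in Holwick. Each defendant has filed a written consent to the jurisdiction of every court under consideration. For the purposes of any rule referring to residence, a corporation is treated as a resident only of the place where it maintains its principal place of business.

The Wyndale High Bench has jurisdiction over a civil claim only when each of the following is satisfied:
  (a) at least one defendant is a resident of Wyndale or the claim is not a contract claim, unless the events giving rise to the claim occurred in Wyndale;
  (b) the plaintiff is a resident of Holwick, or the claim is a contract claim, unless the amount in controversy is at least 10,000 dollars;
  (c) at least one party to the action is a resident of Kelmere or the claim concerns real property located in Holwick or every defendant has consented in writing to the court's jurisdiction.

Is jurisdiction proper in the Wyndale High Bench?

Yes

The Wyndale High Bench:
  (a) The claim is a property claim, not a contract claim — that alternative is enough. Met.
  (b) The plaintiff resides in Kelmere, not Holwick; the claim is a property claim, not a contract claim — no alternative holds. But the amount in controversy is $62,750, which meets the $10,000 floor, and the 'unless' clause therefore excuses the requirement. Met.
  (c) Emil Sorensen resides in Kelmere, which satisfies one of the alternatives. Condition met.
  → Every requirement is satisfied — jurisdiction.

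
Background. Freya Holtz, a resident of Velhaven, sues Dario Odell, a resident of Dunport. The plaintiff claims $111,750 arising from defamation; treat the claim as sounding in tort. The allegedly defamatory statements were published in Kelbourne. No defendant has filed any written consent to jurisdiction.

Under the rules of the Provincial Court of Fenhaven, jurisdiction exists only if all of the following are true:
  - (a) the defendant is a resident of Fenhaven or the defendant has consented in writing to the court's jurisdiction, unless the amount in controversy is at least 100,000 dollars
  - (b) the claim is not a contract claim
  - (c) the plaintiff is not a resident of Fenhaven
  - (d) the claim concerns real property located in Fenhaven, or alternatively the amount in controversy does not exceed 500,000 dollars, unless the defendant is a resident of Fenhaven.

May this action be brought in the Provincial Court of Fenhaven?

Yes

The Provincial Court of Fenhaven:
  (a) The defendant resides in Dunport, not Fenhaven; no such written consent has been filed — no alternative holds. However, the amount in controversy is USD 111,750, which meets the USD 100,000 floor, so the 'unless' proviso supplies this condition. Met.
  (b) The claim is a tort claim, not a contract claim. Met.
  (c) The plaintiff resides in Velhaven, which is not Fenhaven. Satisfied.
  (d) The amount in controversy is USD 111,750, within the USD 500,000 ceiling, so one alternative holds. Condition met.
  → The court has jurisdiction.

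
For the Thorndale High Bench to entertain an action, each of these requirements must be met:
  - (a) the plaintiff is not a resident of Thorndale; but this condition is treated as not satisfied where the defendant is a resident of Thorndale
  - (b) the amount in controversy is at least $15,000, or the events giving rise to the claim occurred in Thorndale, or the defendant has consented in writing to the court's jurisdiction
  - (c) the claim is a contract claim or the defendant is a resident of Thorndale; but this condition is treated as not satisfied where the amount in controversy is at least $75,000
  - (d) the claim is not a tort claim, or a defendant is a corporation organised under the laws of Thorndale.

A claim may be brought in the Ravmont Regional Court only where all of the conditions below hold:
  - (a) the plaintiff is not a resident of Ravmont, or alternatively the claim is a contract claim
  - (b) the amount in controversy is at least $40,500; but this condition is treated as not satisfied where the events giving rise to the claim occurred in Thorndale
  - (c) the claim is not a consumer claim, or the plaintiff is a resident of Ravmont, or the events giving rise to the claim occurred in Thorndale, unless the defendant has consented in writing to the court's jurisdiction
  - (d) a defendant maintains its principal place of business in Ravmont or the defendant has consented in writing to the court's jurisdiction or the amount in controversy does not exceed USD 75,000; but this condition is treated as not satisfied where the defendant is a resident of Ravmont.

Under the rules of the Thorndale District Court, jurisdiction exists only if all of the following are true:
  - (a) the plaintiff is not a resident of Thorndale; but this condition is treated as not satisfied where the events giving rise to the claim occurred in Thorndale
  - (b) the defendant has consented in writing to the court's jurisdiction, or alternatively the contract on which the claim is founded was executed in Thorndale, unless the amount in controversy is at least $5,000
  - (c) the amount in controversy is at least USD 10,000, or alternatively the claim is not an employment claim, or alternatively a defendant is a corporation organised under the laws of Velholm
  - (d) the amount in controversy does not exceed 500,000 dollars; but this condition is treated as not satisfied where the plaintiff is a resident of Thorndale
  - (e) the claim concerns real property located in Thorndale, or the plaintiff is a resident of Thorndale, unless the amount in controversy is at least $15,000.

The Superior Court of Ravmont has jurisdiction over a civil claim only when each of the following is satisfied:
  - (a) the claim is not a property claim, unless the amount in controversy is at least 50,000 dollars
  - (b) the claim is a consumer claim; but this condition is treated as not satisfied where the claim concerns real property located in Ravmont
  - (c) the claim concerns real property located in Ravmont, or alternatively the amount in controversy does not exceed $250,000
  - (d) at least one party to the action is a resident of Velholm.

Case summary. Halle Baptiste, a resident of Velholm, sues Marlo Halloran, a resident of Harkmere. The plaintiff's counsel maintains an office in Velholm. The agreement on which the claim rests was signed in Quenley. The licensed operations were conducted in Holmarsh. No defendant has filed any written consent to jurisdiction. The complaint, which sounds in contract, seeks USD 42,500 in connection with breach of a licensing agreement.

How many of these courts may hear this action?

The Thorndale High Bench:
  (a) The plaintiff resides in Velholm, which is not Thorndale. And the carve-out is inapplicable — the defendant resides in Harkmere, not Thorndale. Condition met.
  (b) The amount in controversy is $42,500, which meets the $15,000 floor, which satisfies one of the alternatives. Met.
  (c) The claim is a contract claim, so one alternative holds. The carve-out does not apply: the amount in controversy is 42,500 dollars, below the USD 75,000 floor. Satisfied.
  (d) The claim is a contract claim, not a tort claim, so this disjunct is met. Condition met.
  → All conditions met; jurisdiction exists.
The Ravmont Regional Court:
  (a) The plaintiff resides in Velholm, which is not Ravmont — that alternative is enough. Satisfied.
  (b) The amount in controversy is USD 42,500, which meets the USD 40,500 floor. The exception is not triggered, since the operative events occurred in Holmarsh, not Thorndale. Condition met.
  (c) The claim is a contract claim, not a consumer claim, so this disjunct is met. Satisfied.
  (d) The amount in controversy is $42,500, within the 75,000 dollars ceiling, which satisfies one of the alternatives. The carve-out does not apply: the defendant resides in Harkmere, not Ravmont. Satisfied.
  → Every requirement is satisfied — jurisdiction.
The Thorndale District Court:
  (a) The plaintiff resides in Velholm, which is not Thorndale. And the carve-out is inapplicable — the operative events occurred in Holmarsh, not Thorndale. Condition met.
  (b) No such written consent has been filed; the contract was executed in Quenley, not Thorndale — no alternative holds. The proviso rescues it, though: the amount in controversy is 42,500 dollars, which meets the $5,000 floor. Satisfied.
  (c) The amount in controversy is 42,500 dollars, which meets the 10,000 dollars floor, which satisfies one of the alternatives. Satisfied.
  (d) The amount in controversy is 42,500 dollars, within the USD 500,000 ceiling. The exception is not triggered, since the plaintiff resides in Velholm, not Thorndale. Met.
  (e) The claim does not concern real property; the plaintiff resides in Velholm, not Thorndale — none of the alternatives is met. However, the amount in controversy is 42,500 dollars, which meets the 15,000 dollars floor, so the 'unless' proviso supplies this condition. Condition met.
  → All conditions met; jurisdiction exists.
The Superior Court of Ravmont:
  (a) The claim is a contract claim, not a property claim. Condition met.
  (b) The claim is a contract claim, not a consumer claim. Fails.
  (c) The amount in controversy is $42,500, within the $250,000 ceiling, which satisfies one of the alternatives. Condition met.
  (d) Halle Baptiste resides in Velholm. Condition met.
  → Not every requirement is met — no jurisdiction.
Courts with jurisdiction: the Thorndale High Bench, the Ravmont Regional Court, the Thorndale District Court — 3 in total.

3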